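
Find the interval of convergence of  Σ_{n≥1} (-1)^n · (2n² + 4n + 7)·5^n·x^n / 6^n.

Ratio test: |a_{n+1}/a_n| = [(2(n+1)² + 4(n+1) + 7)/(2n² + 4n + 7)] · 5/6 → 5/6 as n → ∞.
Convergence for |x| · 5/6 < 1, i.e. |x| < 6/5. So R = 6/5.
When x = 6/5, the terms have absolute value of order n², which does not tend to 0, so the series diverges by the divergence test.
When x = -6/5, the n-th term does not approach 0; divergence by the term test.

(-6/5, 6/5)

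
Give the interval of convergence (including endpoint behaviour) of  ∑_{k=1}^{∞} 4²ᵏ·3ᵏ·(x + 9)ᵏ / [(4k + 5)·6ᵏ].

[-73/8, -71/8)

By the ratio test, |a_{k+1}/a_k| = [(4k + 5)/(4(k+1) + 5)] · 16·3/6 → 8.
Thus R = 1/(8) = 1/8.
When x = -71/8, the terms are asymptotic to a nonzero constant times 1/k, so the series diverges by limit comparison with Σ 1/k.
When x = -73/8, the terms alternate in sign and decrease monotonically to 0 in absolute value (size ~ c/k), so the alternating series test gives convergence.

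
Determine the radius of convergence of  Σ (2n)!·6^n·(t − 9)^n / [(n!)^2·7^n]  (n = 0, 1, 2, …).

R = 7/24

Ratio test: |a_{n+1}/a_n| = (2n+1)·(2n+2)/(n+1)² · 6/7 → 24/7 as n → ∞.
Thus R = 1/(24/7) = 7/24.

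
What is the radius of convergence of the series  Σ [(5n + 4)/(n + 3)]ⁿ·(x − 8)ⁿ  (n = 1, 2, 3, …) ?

R = 1/5

Root test: |a_n|^(1/n) = (5n + 4)/(n + 3) → 5.
The series converges when 5 · |x − 8| < 1, giving R = 1/5.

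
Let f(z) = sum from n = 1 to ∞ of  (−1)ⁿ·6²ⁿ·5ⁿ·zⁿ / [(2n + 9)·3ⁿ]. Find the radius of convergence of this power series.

Ratio test: |a_{n+1}/a_n| = [(2n + 9)/(2(n+1) + 9)] · 36·5/3 → 60 as n → ∞.
Thus R = 1/(60) = 1/60.

R = 1/60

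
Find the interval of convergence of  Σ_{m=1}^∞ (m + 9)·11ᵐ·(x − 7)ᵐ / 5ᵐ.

(72/11, 82/11)

The ratio of consecutive coefficients is [((m+1) + 9)/(m + 9)] · 11/5 → 11/5.
The series converges when 11/5 · |x − 7| < 1, giving R = 5/11.
At x = 82/11: the terms do not tend to 0, so the series diverges.
Endpoint x = 72/11: the m-th term does not approach 0; divergence by the term test.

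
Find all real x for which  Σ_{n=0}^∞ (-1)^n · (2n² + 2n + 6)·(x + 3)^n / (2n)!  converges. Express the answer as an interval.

Ratio test: |a_{n+1}/a_n| = (2(n+1)² + 2(n+1) + 6)/(2n² + 2n + 6) · 1/[(2n+1)·(2n+2)] → 0 as n → ∞.
The ratio tends to 0 regardless of x, hence R = ∞.

(−∞, ∞)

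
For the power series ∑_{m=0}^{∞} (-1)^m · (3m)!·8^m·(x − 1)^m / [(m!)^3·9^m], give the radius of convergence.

R = 1/24

Ratio test: |a_{m+1}/a_m| = (3m+1)·(3m+2)·(3m+3)/(m+1)³ · 8/9 → 24 as m → ∞.
Hence the series converges for |x − 1| < 1/(24) = 1/24, so the radius of convergence is 1/24.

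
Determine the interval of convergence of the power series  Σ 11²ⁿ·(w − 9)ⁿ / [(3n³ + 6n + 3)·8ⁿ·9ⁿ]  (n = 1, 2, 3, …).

Ratio test: |a_{n+1}/a_n| = [(3n³ + 6n + 3)/(3(n+1)³ + 6(n+1) + 3)] · 121/(8·9) → 121/72 as n → ∞.
Thus R = 1/(121/72) = 72/121.
When w = 1161/121, the terms are on the order of 1/n³, so the series converges absolutely by comparison with the p-series (p = 3 > 1).
At w = 1017/121: the series is dominated by a constant times Σ 1/n³, which converges (p = 3 > 1).

[1017/121, 1161/121]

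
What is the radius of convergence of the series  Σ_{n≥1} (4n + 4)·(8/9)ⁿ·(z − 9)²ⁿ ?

Apply the ratio test: |a_{n+1}| / |a_n| = [(4(n+1) + 4)/(4n + 4)] · 8/9, which tends to 8/9 as n → ∞.
Successive powers of (z − 9) differ by 2, so the series converges when |z − 9|² · 8/9 < 1, i.e. |z − 9| < √(9/8). So R = 3√2/4.

R = 3√2/4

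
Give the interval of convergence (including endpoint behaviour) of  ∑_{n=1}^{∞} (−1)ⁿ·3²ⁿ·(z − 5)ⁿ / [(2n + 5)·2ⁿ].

Ratio test: |a_{n+1}/a_n| = [(2n + 5)/(2(n+1) + 5)] · 9/2 → 9/2 as n → ∞.
Thus R = 1/(9/2) = 2/9.
When z = 47/9, convergence follows from the alternating series test (terms decrease monotonically to 0).
At z = 43/9: the terms are asymptotic to a nonzero constant times 1/n, so the series diverges by limit comparison with Σ 1/n.

(43/9, 47/9]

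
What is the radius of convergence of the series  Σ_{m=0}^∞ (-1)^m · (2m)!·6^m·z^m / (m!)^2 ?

Ratio test: |a_{m+1}/a_m| = (2m+1)·(2m+2)/(m+1)² · 6 → 24 as m → ∞.
Hence the series converges for |z| < 1/(24) = 1/24, so the radius of convergence is 1/24.

R = 1/24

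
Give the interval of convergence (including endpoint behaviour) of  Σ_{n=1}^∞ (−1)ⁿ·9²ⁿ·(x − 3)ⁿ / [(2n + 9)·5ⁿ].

Ratio test: |a_{n+1}/a_n| = [(2n + 9)/(2(n+1) + 9)] · 81/5 → 81/5 as n → ∞.
Convergence for |x − 3| · 81/5 < 1, i.e. |x − 3| < 5/81. So R = 5/81.
Endpoint x = 248/81: an alternating series whose terms decrease to 0 in absolute value, so it converges by the Leibniz criterion.
Endpoint x = 238/81: comparison with the harmonic series Σ 1/n shows the series diverges.

(238/81, 248/81]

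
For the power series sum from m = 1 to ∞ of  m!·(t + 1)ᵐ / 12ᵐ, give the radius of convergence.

By the ratio test, |a_{m+1}/a_m| = (m+1) · 1/12 → ∞.
The ratio grows without bound, so the series diverges whenever (t + 1) ≠ 0; it converges only at t = -1. R = 0.

R = 0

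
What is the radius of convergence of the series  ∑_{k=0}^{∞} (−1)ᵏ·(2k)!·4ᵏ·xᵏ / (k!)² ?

By the ratio test, |a_{k+1}/a_k| = (2k+1)·(2k+2)/(k+1)² · 4 → 16.
Hence the series converges for |x| < 1/(16) = 1/16, so the radius of convergence is 1/16.

R = 1/16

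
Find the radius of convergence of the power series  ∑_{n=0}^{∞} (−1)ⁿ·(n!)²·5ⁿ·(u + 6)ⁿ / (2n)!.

R = 4/5

By the ratio test, |a_{n+1}/a_n| = (n+1)²/[(2n+1)·(2n+2)] · 5 → 5/4.
Convergence for |u + 6| · 5/4 < 1, i.e. |u + 6| < 4/5. So R = 4/5.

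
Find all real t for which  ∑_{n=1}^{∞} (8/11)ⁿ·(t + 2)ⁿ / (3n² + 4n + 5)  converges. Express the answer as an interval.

The ratio of consecutive coefficients is [(3n² + 4n + 5)/(3(n+1)² + 4(n+1) + 5)] · 8/11 → 8/11.
The series converges when 8/11 · |t + 2| < 1, giving R = 11/8.
At t = -5/8: absolute convergence follows by limit comparison with Σ 1/n².
Check t = -27/8: the terms are on the order of 1/n², so the series converges absolutely by comparison with the p-series (p = 2 > 1).

[-27/8, -5/8]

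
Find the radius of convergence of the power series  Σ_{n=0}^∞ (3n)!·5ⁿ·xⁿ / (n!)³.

Apply the ratio test: |a_{n+1}| / |a_n| = (3n+1)·(3n+2)·(3n+3)/(n+1)³ · 5, which tends to 135 as n → ∞.
Hence the series converges for |x| < 1/(135) = 1/135, so the radius of convergence is 1/135.

R = 1/135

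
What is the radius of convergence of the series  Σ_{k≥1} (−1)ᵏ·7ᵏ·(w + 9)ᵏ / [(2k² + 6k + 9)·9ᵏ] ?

R = 9/7

The ratio of consecutive coefficients is [(2k² + 6k + 9)/(2(k+1)² + 6(k+1) + 9)] · 7/9 → 7/9.
Hence the series converges for |w + 9| < 1/(7/9) = 9/7, so the radius of convergence is 9/7.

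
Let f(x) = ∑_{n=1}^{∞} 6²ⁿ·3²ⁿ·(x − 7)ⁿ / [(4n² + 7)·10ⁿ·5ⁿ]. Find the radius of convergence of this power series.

Apply the ratio test: |a_{n+1}| / |a_n| = [(4n² + 7)/(4(n+1)² + 7)] · 36·9/(10·5), which tends to 162/25 as n → ∞.
Hence the series converges for |x − 7| < 1/(162/25) = 25/162, so the radius of convergence is 25/162.

R = 25/162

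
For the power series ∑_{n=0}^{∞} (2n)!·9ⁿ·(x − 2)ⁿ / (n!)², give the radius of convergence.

R = 1/36

By the ratio test, |a_{n+1}/a_n| = (2n+1)·(2n+2)/(n+1)² · 9 → 36.
Thus R = 1/(36) = 1/36.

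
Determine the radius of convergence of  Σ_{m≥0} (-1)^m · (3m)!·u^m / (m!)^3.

The ratio of consecutive coefficients is (3m+1)·(3m+2)·(3m+3)/(m+1)³ → 27.
Thus R = 1/(27) = 1/27.

R = 1/27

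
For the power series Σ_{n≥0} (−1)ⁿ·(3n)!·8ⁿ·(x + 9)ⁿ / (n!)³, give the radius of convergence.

R = 1/216

The ratio of consecutive coefficients is (3n+1)·(3n+2)·(3n+3)/(n+1)³ · 8 → 216.
Convergence for |x + 9| · 216 < 1, i.e. |x + 9| < 1/216. So R = 1/216.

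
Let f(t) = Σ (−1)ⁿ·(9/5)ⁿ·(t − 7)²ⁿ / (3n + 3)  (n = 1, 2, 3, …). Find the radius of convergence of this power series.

Apply the ratio test: |a_{n+1}| / |a_n| = [(3n + 3)/(3(n+1) + 3)] · 9/5, which tends to 9/5 as n → ∞.
Writing y = (t − 7)², the series in y has radius 5/9, so |t − 7| < √(5/9) and R = √5/3.

R = √5/3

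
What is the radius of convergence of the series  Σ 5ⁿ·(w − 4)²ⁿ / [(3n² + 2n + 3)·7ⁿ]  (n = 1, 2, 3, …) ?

R = √35/5

Ratio test: |a_{n+1}/a_n| = [(3n² + 2n + 3)/(3(n+1)² + 2(n+1) + 3)] · 5/7 → 5/7 as n → ∞.
Writing y = (w − 4)², the series in y has radius 7/5, so |w − 4| < √(7/5) and R = √35/5.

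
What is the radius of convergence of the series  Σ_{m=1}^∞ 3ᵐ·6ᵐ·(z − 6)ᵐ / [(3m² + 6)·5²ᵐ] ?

R = 25/18

The ratio of consecutive coefficients is [(3m² + 6)/(3(m+1)² + 6)] · 3·6/25 → 18/25.
Hence the series converges for |z − 6| < 1/(18/25) = 25/18, so the radius of convergence is 25/18.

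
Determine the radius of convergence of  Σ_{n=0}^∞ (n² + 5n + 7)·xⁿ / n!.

R = ∞

The ratio of consecutive coefficients is ((n+1)² + 5(n+1) + 7)/(n² + 5n + 7) · 1/(n+1) → 0.
Since the limit is 0 < 1 for every x, the series converges on all of ℝ and R = ∞.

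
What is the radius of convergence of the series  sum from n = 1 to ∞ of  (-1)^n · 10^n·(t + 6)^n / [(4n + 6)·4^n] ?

R = 2/5

By the ratio test, |a_{n+1}/a_n| = [(4n + 6)/(4(n+1) + 6)] · 10/4 → 5/2.
Thus R = 1/(5/2) = 2/5.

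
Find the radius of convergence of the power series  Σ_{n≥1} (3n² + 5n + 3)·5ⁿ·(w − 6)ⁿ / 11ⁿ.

R = 11/5

By the ratio test, |a_{n+1}/a_n| = [(3(n+1)² + 5(n+1) + 3)/(3n² + 5n + 3)] · 5/11 → 5/11.
Convergence for |w − 6| · 5/11 < 1, i.e. |w − 6| < 11/5. So R = 11/5.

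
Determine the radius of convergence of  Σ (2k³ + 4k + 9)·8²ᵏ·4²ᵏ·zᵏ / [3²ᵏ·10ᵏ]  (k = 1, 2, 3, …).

By the ratio test, |a_{k+1}/a_k| = [(2(k+1)³ + 4(k+1) + 9)/(2k³ + 4k + 9)] · 64·16/(9·10) → 512/45.
Convergence for |z| · 512/45 < 1, i.e. |z| < 45/512. So R = 45/512.

R = 45/512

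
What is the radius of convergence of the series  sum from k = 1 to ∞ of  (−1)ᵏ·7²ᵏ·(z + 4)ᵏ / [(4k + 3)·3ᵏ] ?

By the ratio test, |a_{k+1}/a_k| = [(4k + 3)/(4(k+1) + 3)] · 49/3 → 49/3.
The series converges when 49/3 · |z + 4| < 1, giving R = 3/49.

R = 3/49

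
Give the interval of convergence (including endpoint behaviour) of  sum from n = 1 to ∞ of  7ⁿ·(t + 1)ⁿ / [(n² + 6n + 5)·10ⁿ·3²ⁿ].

By the ratio test, |a_{n+1}/a_n| = [(n² + 6n + 5)/((n+1)² + 6(n+1) + 5)] · 7/(10·9) → 7/90.
Convergence for |t + 1| · 7/90 < 1, i.e. |t + 1| < 90/7. So R = 90/7.
Endpoint t = 83/7: absolute convergence follows by limit comparison with Σ 1/n².
At t = -97/7: the series is dominated by a constant times Σ 1/n², which converges (p = 2 > 1).

[-97/7, 83/7]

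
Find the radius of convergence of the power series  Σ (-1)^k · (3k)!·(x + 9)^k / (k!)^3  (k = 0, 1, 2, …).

By the ratio test, |a_{k+1}/a_k| = (3k+1)·(3k+2)·(3k+3)/(k+1)³ → 27.
Convergence for |x + 9| · 27 < 1, i.e. |x + 9| < 1/27. So R = 1/27.

R = 1/27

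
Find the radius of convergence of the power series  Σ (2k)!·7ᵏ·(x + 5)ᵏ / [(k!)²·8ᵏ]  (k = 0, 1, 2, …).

Apply the ratio test: |a_{k+1}| / |a_k| = (2k+1)·(2k+2)/(k+1)² · 7/8, which tends to 7/2 as k → ∞.
The series converges when 7/2 · |x + 5| < 1, giving R = 2/7.

R = 2/7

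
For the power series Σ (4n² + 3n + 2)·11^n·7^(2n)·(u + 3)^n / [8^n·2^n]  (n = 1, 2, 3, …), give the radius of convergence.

R = 16/539

The ratio of consecutive coefficients is [(4(n+1)² + 3(n+1) + 2)/(4n² + 3n + 2)] · 11·49/(8·2) → 539/16.
Hence the series converges for |u + 3| < 1/(539/16) = 16/539, so the radius of convergence is 16/539.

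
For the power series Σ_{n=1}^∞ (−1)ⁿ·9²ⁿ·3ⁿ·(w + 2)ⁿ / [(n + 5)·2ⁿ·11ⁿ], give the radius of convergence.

Apply the ratio test: |a_{n+1}| / |a_n| = [(n + 5)/((n+1) + 5)] · 81·3/(2·11), which tends to 243/22 as n → ∞.
Convergence for |w + 2| · 243/22 < 1, i.e. |w + 2| < 22/243. So R = 22/243.

R = 22/243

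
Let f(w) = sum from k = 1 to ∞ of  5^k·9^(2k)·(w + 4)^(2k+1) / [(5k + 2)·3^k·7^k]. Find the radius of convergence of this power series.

The ratio of consecutive coefficients is [(5k + 2)/(5(k+1) + 2)] · 5·81/(3·7) → 135/7.
Writing y = (w + 4)², the series in y has radius 7/135, so |w + 4| < √(7/135) and R = √105/45.

R = √105/45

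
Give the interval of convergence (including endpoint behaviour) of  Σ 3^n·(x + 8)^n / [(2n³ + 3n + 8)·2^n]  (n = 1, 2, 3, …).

[-26/3, -22/3]

The ratio of consecutive coefficients is [(2n³ + 3n + 8)/(2(n+1)³ + 3(n+1) + 8)] · 3/2 → 3/2.
Thus R = 1/(3/2) = 2/3.
Endpoint x = -22/3: the terms are on the order of 1/n³, so the series converges absolutely by comparison with the p-series (p = 3 > 1).
At x = -26/3: absolute convergence follows by limit comparison with Σ 1/n³.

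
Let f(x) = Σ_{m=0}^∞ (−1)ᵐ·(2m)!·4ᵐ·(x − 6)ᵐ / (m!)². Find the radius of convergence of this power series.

Apply the ratio test: |a_{m+1}| / |a_m| = (2m+1)·(2m+2)/(m+1)² · 4, which tends to 16 as m → ∞.
Convergence for |x − 6| · 16 < 1, i.e. |x − 6| < 1/16. So R = 1/16.

R = 1/16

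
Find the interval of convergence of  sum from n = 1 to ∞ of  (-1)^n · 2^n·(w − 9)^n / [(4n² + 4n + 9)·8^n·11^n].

[-35, 53]

The ratio of consecutive coefficients is [(4n² + 4n + 9)/(4(n+1)² + 4(n+1) + 9)] · 2/(8·11) → 1/44.
Convergence for |w − 9| · 1/44 < 1, i.e. |w − 9| < 44. So R = 44.
At w = 53: the terms are on the order of 1/n², so the series converges absolutely by comparison with the p-series (p = 2 > 1).
When w = -35, the series is dominated by a constant times Σ 1/n², which converges (p = 2 > 1).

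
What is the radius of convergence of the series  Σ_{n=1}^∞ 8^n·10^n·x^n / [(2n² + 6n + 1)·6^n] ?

R = 3/40

By the ratio test, |a_{n+1}/a_n| = [(2n² + 6n + 1)/(2(n+1)² + 6(n+1) + 1)] · 8·10/6 → 40/3.
Hence the series converges for |x| < 1/(40/3) = 3/40, so the radius of convergence is 3/40.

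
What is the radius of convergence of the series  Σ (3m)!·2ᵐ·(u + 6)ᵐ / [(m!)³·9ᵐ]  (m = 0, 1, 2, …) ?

R = 1/6

By the ratio test, |a_{m+1}/a_m| = (3m+1)·(3m+2)·(3m+3)/(m+1)³ · 2/9 → 6.
Thus R = 1/(6) = 1/6.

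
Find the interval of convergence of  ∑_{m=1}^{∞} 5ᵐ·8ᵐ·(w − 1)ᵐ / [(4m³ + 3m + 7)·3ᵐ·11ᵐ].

[7/40, 73/40]

The ratio of consecutive coefficients is [(4m³ + 3m + 7)/(4(m+1)³ + 3(m+1) + 7)] · 5·8/(3·11) → 40/33.
Thus R = 1/(40/33) = 33/40.
At w = 73/40: the series is dominated by a constant times Σ 1/m³, which converges (p = 3 > 1).
Endpoint w = 7/40: absolute convergence follows by limit comparison with Σ 1/m³.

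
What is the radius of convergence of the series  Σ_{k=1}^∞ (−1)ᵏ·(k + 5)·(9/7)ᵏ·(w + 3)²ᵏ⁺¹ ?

R = √7/3

Apply the ratio test: |a_{k+1}| / |a_k| = [((k+1) + 5)/(k + 5)] · 9/7, which tends to 9/7 as k → ∞.
Writing y = (w + 3)², the series in y has radius 7/9, so |w + 3| < √(7/9) and R = √7/3.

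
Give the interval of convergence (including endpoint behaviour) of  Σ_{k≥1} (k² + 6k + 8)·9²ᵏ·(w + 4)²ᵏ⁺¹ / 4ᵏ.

By the ratio test, |a_{k+1}/a_k| = [((k+1)² + 6(k+1) + 8)/(k² + 6k + 8)] · 81/4 → 81/4.
Since the exponent of (w + 4) increases by 2 each term, convergence requires |w + 4|² < 4/81, hence R = 2/9.
When w = -34/9, the k-th term does not approach 0; divergence by the term test.
At w = -38/9: the k-th term does not approach 0; divergence by the term test.

(-38/9, -34/9)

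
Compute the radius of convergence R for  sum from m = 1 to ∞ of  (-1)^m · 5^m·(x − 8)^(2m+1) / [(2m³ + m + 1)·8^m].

By the ratio test, |a_{m+1}/a_m| = [(2m³ + m + 1)/(2(m+1)³ + (m+1) + 1)] · 5/8 → 5/8.
Successive powers of (x − 8) differ by 2, so the series converges when |x − 8|² · 5/8 < 1, i.e. |x − 8| < √(8/5). So R = 2√10/5.

R = 2√10/5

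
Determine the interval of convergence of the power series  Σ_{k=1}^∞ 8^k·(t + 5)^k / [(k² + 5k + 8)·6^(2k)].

[-19/2, -1/2]

By the ratio test, |a_{k+1}/a_k| = [(k² + 5k + 8)/((k+1)² + 5(k+1) + 8)] · 8/36 → 2/9.
Hence the series converges for |t + 5| < 1/(2/9) = 9/2, so the radius of convergence is 9/2.
Check t = -1/2: absolute convergence follows by limit comparison with Σ 1/k².
When t = -19/2, absolute convergence follows by limit comparison with Σ 1/k².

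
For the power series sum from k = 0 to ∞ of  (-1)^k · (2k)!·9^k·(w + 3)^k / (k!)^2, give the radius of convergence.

R = 1/36

Ratio test: |a_{k+1}/a_k| = (2k+1)·(2k+2)/(k+1)² · 9 → 36 as k → ∞.
Convergence for |w + 3| · 36 < 1, i.e. |w + 3| < 1/36. So R = 1/36.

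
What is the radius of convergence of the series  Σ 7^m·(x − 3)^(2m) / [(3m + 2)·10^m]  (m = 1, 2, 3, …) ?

R = √70/7

Apply the ratio test: |a_{m+1}| / |a_m| = [(3m + 2)/(3(m+1) + 2)] · 7/10, which tends to 7/10 as m → ∞.
Since the exponent of (x − 3) increases by 2 each term, convergence requires |x − 3|² < 10/7, hence R = √70/7.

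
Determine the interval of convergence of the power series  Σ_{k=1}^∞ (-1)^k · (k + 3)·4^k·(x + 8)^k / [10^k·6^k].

(-23, 7)

Ratio test: |a_{k+1}/a_k| = [((k+1) + 3)/(k + 3)] · 4/(10·6) → 1/15 as k → ∞.
The series converges when 1/15 · |x + 8| < 1, giving R = 15.
At x = 7: the k-th term does not approach 0; divergence by the term test.
At x = -23: the terms do not tend to 0, so the series diverges.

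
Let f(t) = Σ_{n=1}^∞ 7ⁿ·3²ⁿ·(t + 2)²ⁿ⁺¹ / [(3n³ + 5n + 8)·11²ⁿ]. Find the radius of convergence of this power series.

By the ratio test, |a_{n+1}/a_n| = [(3n³ + 5n + 8)/(3(n+1)³ + 5(n+1) + 8)] · 7·9/121 → 63/121.
Since the exponent of (t + 2) increases by 2 each term, convergence requires |t + 2|² < 121/63, hence R = 11√7/21.

R = 11√7/21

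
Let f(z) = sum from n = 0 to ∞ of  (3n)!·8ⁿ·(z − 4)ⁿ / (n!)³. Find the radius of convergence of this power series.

R = 1/216

Apply the ratio test: |a_{n+1}| / |a_n| = (3n+1)·(3n+2)·(3n+3)/(n+1)³ · 8, which tends to 216 as n → ∞.
Hence the series converges for |z − 4| < 1/(216) = 1/216, so the radius of convergence is 1/216.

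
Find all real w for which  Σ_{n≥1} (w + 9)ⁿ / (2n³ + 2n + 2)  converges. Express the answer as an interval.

[-10, -8]

By the ratio test, |a_{n+1}/a_n| = (2n³ + 2n + 2)/(2(n+1)³ + 2(n+1) + 2) → 1.
Hence R = 1.
At w = -8: the terms are on the order of 1/n³, so the series converges absolutely by comparison with the p-series (p = 3 > 1).
Endpoint w = -10: the series is dominated by a constant times Σ 1/n³, which converges (p = 3 > 1).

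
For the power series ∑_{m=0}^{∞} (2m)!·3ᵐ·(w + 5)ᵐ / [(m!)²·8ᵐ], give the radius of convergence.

By the ratio test, |a_{m+1}/a_m| = (2m+1)·(2m+2)/(m+1)² · 3/8 → 3/2.
Hence the series converges for |w + 5| < 1/(3/2) = 2/3, so the radius of convergence is 2/3.

R = 2/3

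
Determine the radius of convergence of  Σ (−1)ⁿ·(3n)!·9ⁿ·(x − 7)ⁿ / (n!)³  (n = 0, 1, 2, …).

R = 1/243

By the ratio test, |a_{n+1}/a_n| = (3n+1)·(3n+2)·(3n+3)/(n+1)³ · 9 → 243.
The series converges when 243 · |x − 7| < 1, giving R = 1/243.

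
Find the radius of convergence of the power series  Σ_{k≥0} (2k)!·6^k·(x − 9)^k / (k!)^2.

R = 1/24

Ratio test: |a_{k+1}/a_k| = (2k+1)·(2k+2)/(k+1)² · 6 → 24 as k → ∞.
The series converges when 24 · |x − 9| < 1, giving R = 1/24.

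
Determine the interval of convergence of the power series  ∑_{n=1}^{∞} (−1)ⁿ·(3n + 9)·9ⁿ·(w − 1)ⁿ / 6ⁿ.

Apply the ratio test: |a_{n+1}| / |a_n| = [(3(n+1) + 9)/(3n + 9)] · 9/6, which tends to 3/2 as n → ∞.
The series converges when 3/2 · |w − 1| < 1, giving R = 2/3.
At w = 5/3: the terms do not tend to 0, so the series diverges.
At w = 1/3: the n-th term does not approach 0; divergence by the term test.

(1/3, 5/3)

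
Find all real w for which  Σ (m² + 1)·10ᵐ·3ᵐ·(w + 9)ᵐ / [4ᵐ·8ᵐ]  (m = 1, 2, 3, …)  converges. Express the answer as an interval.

(-151/15, -119/15)

Apply the ratio test: |a_{m+1}| / |a_m| = [((m+1)² + 1)/(m² + 1)] · 10·3/(4·8), which tends to 15/16 as m → ∞.
Thus R = 1/(15/16) = 16/15.
Check w = -119/15: the m-th term does not approach 0; divergence by the term test.
When w = -151/15, the m-th term does not approach 0; divergence by the term test.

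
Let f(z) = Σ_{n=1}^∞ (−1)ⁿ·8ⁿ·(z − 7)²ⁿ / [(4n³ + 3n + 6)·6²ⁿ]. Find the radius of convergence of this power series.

By the ratio test, |a_{n+1}/a_n| = [(4n³ + 3n + 6)/(4(n+1)³ + 3(n+1) + 6)] · 8/36 → 2/9.
Successive powers of (z − 7) differ by 2, so the series converges when |z − 7|² · 2/9 < 1, i.e. |z − 7| < √(9/2). So R = 3√2/2.

R = 3√2/2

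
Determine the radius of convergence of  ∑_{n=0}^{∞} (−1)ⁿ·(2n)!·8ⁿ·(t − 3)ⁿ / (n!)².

By the ratio test, |a_{n+1}/a_n| = (2n+1)·(2n+2)/(n+1)² · 8 → 32.
Convergence for |t − 3| · 32 < 1, i.e. |t − 3| < 1/32. So R = 1/32.

R = 1/32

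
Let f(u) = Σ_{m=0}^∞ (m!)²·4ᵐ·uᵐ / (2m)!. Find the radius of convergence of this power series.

R = 1

Ratio test: |a_{m+1}/a_m| = (m+1)²/[(2m+1)·(2m+2)] · 4 → 1 as m → ∞.
Convergence for |u| < 1, so R = 1.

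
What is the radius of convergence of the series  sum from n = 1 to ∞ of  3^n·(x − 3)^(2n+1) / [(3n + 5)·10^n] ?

By the ratio test, |a_{n+1}/a_n| = [(3n + 5)/(3(n+1) + 5)] · 3/10 → 3/10.
Writing y = (x − 3)², the series in y has radius 10/3, so |x − 3| < √(10/3) and R = √30/3.

R = √30/3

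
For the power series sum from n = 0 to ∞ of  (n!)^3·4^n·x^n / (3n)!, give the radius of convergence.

By the ratio test, |a_{n+1}/a_n| = (n+1)³/[(3n+1)·(3n+2)·(3n+3)] · 4 → 4/27.
Thus R = 1/(4/27) = 27/4.

R = 27/4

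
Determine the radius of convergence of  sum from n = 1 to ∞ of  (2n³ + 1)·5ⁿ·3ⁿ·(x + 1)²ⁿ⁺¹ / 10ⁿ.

By the ratio test, |a_{n+1}/a_n| = [(2(n+1)³ + 1)/(2n³ + 1)] · 5·3/10 → 3/2.
Successive powers of (x + 1) differ by 2, so the series converges when |x + 1|² · 3/2 < 1, i.e. |x + 1| < √(2/3). So R = √6/3.

R = √6/3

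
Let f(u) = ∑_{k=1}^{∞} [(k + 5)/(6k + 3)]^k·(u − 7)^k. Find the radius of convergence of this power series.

Applying the root test, |a_k|^(1/k) = (k + 5)/(6k + 3) → 1/6.
Hence the series converges for |u − 7| < 1/(1/6) = 6, so the radius of convergence is 6.

R = 6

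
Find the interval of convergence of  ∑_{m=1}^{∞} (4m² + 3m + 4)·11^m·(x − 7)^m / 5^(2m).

The ratio of consecutive coefficients is [(4(m+1)² + 3(m+1) + 4)/(4m² + 3m + 4)] · 11/25 → 11/25.
Hence the series converges for |x − 7| < 1/(11/25) = 25/11, so the radius of convergence is 25/11.
Check x = 102/11: the m-th term does not approach 0; divergence by the term test.
Check x = 52/11: the m-th term does not approach 0; divergence by the term test.

(52/11, 102/11)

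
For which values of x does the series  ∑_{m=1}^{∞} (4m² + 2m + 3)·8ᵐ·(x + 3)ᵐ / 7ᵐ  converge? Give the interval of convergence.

(-31/8, -17/8)

Apply the ratio test: |a_{m+1}| / |a_m| = [(4(m+1)² + 2(m+1) + 3)/(4m² + 2m + 3)] · 8/7, which tends to 8/7 as m → ∞.
Hence the series converges for |x + 3| < 1/(8/7) = 7/8, so the radius of convergence is 7/8.
Endpoint x = -17/8: the m-th term does not approach 0; divergence by the term test.
Check x = -31/8: the m-th term does not approach 0; divergence by the term test.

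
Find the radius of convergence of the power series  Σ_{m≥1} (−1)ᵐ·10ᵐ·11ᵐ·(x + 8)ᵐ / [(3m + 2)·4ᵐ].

R = 2/55

Ratio test: |a_{m+1}/a_m| = [(3m + 2)/(3(m+1) + 2)] · 10·11/4 → 55/2 as m → ∞.
Thus R = 1/(55/2) = 2/55.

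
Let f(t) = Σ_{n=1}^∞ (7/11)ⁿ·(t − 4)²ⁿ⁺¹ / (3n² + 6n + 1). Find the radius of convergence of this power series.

Apply the ratio test: |a_{n+1}| / |a_n| = [(3n² + 6n + 1)/(3(n+1)² + 6(n+1) + 1)] · 7/11, which tends to 7/11 as n → ∞.
Writing y = (t − 4)², the series in y has radius 11/7, so |t − 4| < √(11/7) and R = √77/7.

R = √77/7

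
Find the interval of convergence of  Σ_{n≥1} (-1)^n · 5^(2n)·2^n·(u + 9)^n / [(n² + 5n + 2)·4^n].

[-227/25, -223/25]

The ratio of consecutive coefficients is [(n² + 5n + 2)/((n+1)² + 5(n+1) + 2)] · 25·2/4 → 25/2.
Thus R = 1/(25/2) = 2/25.
Endpoint u = -223/25: absolute convergence follows by limit comparison with Σ 1/n².
At u = -227/25: the terms are on the order of 1/n², so the series converges absolutely by comparison with the p-series (p = 2 > 1).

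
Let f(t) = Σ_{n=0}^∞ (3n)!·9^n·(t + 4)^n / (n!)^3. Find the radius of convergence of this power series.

By the ratio test, |a_{n+1}/a_n| = (3n+1)·(3n+2)·(3n+3)/(n+1)³ · 9 → 243.
The series converges when 243 · |t + 4| < 1, giving R = 1/243.

R = 1/243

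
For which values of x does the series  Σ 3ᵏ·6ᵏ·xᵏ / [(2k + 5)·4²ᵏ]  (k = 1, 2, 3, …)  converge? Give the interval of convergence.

[-8/9, 8/9)

The ratio of consecutive coefficients is [(2k + 5)/(2(k+1) + 5)] · 3·6/16 → 9/8.
Thus R = 1/(9/8) = 8/9.
Endpoint x = 8/9: comparison with the harmonic series Σ 1/k shows the series diverges.
When x = -8/9, an alternating series whose terms decrease to 0 in absolute value, so it converges by the Leibniz criterion.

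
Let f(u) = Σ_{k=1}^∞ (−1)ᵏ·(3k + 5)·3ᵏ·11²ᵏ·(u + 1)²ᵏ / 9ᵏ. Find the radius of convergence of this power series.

Ratio test: |a_{k+1}/a_k| = [(3(k+1) + 5)/(3k + 5)] · 3·121/9 → 121/3 as k → ∞.
Writing y = (u + 1)², the series in y has radius 3/121, so |u + 1| < √(3/121) and R = √3/11.

R = √3/11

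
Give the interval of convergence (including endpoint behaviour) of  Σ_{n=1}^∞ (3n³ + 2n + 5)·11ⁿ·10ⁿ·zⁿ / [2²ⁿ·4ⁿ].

(-8/55, 8/55)

Ratio test: |a_{n+1}/a_n| = [(3(n+1)³ + 2(n+1) + 5)/(3n³ + 2n + 5)] · 11·10/(4·4) → 55/8 as n → ∞.
Thus R = 1/(55/8) = 8/55.
When z = 8/55, the terms do not tend to 0, so the series diverges.
When z = -8/55, the terms do not tend to 0, so the series diverges.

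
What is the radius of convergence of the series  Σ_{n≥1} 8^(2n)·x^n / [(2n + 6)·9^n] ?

R = 9/64

Ratio test: |a_{n+1}/a_n| = [(2n + 6)/(2(n+1) + 6)] · 64/9 → 64/9 as n → ∞.
Hence the series converges for |x| < 1/(64/9) = 9/64, so the radius of convergence is 9/64.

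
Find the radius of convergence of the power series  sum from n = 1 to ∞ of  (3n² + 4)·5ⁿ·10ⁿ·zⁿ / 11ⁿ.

The ratio of consecutive coefficients is [(3(n+1)² + 4)/(3n² + 4)] · 5·10/11 → 50/11.
Hence the series converges for |z| < 1/(50/11) = 11/50, so the radius of convergence is 11/50.

R = 11/50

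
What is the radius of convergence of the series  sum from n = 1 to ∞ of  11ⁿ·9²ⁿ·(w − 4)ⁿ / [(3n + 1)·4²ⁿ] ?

By the ratio test, |a_{n+1}/a_n| = [(3n + 1)/(3(n+1) + 1)] · 11·81/16 → 891/16.
Thus R = 1/(891/16) = 16/891.

R = 16/891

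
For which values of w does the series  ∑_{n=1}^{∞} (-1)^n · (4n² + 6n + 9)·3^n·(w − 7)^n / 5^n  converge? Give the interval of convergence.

(16/3, 26/3)

By the ratio test, |a_{n+1}/a_n| = [(4(n+1)² + 6(n+1) + 9)/(4n² + 6n + 9)] · 3/5 → 3/5.
Thus R = 1/(3/5) = 5/3.
Check w = 26/3: the terms have absolute value of order n², which does not tend to 0, so the series diverges by the divergence test.
When w = 16/3, the n-th term does not approach 0; divergence by the term test.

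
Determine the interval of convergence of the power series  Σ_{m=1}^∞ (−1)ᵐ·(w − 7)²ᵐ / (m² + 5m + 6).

[6, 8]

Ratio test: |a_{m+1}/a_m| = (m² + 5m + 6)/((m+1)² + 5(m+1) + 6) → 1 as m → ∞.
Successive powers of (w − 7) differ by 2, so the series converges when |w − 7|² · 1 < 1, i.e. |w − 7| < √(1) = 1. So R = 1.
At w = 8: absolute convergence follows by limit comparison with Σ 1/m².
Endpoint w = 6: absolute convergence follows by limit comparison with Σ 1/m².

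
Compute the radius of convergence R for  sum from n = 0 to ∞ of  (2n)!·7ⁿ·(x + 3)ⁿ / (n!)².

By the ratio test, |a_{n+1}/a_n| = (2n+1)·(2n+2)/(n+1)² · 7 → 28.
Hence the series converges for |x + 3| < 1/(28) = 1/28, so the radius of convergence is 1/28.

R = 1/28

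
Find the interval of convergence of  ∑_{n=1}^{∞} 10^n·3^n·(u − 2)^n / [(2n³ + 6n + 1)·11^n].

[49/30, 71/30]

Ratio test: |a_{n+1}/a_n| = [(2n³ + 6n + 1)/(2(n+1)³ + 6(n+1) + 1)] · 10·3/11 → 30/11 as n → ∞.
Hence the series converges for |u − 2| < 1/(30/11) = 11/30, so the radius of convergence is 11/30.
When u = 71/30, the series is dominated by a constant times Σ 1/n³, which converges (p = 3 > 1).
Endpoint u = 49/30: the series is dominated by a constant times Σ 1/n³, which converges (p = 3 > 1).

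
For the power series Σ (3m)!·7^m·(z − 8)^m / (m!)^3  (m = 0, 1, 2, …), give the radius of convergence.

R = 1/189

By the ratio test, |a_{m+1}/a_m| = (3m+1)·(3m+2)·(3m+3)/(m+1)³ · 7 → 189.
Hence the series converges for |z − 8| < 1/(189) = 1/189, so the radius of convergence is 1/189.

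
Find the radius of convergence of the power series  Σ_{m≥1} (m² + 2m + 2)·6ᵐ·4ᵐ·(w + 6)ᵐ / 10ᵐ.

By the ratio test, |a_{m+1}/a_m| = [((m+1)² + 2(m+1) + 2)/(m² + 2m + 2)] · 6·4/10 → 12/5.
Thus R = 1/(12/5) = 5/12.

R = 5/12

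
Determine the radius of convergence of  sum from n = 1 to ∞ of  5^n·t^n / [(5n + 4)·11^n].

R = 11/5

The ratio of consecutive coefficients is [(5n + 4)/(5(n+1) + 4)] · 5/11 → 5/11.
Convergence for |t| · 5/11 < 1, i.e. |t| < 11/5. So R = 11/5.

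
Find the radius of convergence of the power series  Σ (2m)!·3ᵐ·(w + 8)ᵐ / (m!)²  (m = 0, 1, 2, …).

R = 1/12

By the ratio test, |a_{m+1}/a_m| = (2m+1)·(2m+2)/(m+1)² · 3 → 12.
Thus R = 1/(12) = 1/12.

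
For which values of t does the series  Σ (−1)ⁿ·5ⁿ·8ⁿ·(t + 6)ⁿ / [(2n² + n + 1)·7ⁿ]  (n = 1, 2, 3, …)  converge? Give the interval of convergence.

Ratio test: |a_{n+1}/a_n| = [(2n² + n + 1)/(2(n+1)² + (n+1) + 1)] · 5·8/7 → 40/7 as n → ∞.
Hence the series converges for |t + 6| < 1/(40/7) = 7/40, so the radius of convergence is 7/40.
Check t = -233/40: the series is dominated by a constant times Σ 1/n², which converges (p = 2 > 1).
Endpoint t = -247/40: the series is dominated by a constant times Σ 1/n², which converges (p = 2 > 1).

[-247/40, -233/40]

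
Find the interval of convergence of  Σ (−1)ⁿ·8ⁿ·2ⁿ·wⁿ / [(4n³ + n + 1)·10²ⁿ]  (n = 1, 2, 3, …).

Apply the ratio test: |a_{n+1}| / |a_n| = [(4n³ + n + 1)/(4(n+1)³ + (n+1) + 1)] · 8·2/100, which tends to 4/25 as n → ∞.
Convergence for |w| · 4/25 < 1, i.e. |w| < 25/4. So R = 25/4.
Endpoint w = 25/4: the series is dominated by a constant times Σ 1/n³, which converges (p = 3 > 1).
When w = -25/4, the terms are on the order of 1/n³, so the series converges absolutely by comparison with the p-series (p = 3 > 1).

[-25/4, 25/4]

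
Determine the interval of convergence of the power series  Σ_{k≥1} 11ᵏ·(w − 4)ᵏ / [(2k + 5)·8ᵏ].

The ratio of consecutive coefficients is [(2k + 5)/(2(k+1) + 5)] · 11/8 → 11/8.
The series converges when 11/8 · |w − 4| < 1, giving R = 8/11.
At w = 52/11: the terms behave like c/k; limit comparison with the harmonic series gives divergence.
Endpoint w = 36/11: convergence follows from the alternating series test (terms decrease monotonically to 0).

[36/11, 52/11)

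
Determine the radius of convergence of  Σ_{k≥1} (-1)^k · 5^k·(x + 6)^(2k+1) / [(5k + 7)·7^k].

By the ratio test, |a_{k+1}/a_k| = [(5k + 7)/(5(k+1) + 7)] · 5/7 → 5/7.
Since the exponent of (x + 6) increases by 2 each term, convergence requires |x + 6|² < 7/5, hence R = √35/5.

R = √35/5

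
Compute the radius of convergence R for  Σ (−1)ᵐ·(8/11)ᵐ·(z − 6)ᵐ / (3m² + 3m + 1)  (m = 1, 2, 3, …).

R = 11/8

Ratio test: |a_{m+1}/a_m| = [(3m² + 3m + 1)/(3(m+1)² + 3(m+1) + 1)] · 8/11 → 8/11 as m → ∞.
The series converges when 8/11 · |z − 6| < 1, giving R = 11/8.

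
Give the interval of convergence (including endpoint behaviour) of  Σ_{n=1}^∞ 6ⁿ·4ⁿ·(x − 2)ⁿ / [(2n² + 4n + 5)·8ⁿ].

[5/3, 7/3]

Apply the ratio test: |a_{n+1}| / |a_n| = [(2n² + 4n + 5)/(2(n+1)² + 4(n+1) + 5)] · 6·4/8, which tends to 3 as n → ∞.
Convergence for |x − 2| · 3 < 1, i.e. |x − 2| < 1/3. So R = 1/3.
Endpoint x = 7/3: the terms are on the order of 1/n², so the series converges absolutely by comparison with the p-series (p = 2 > 1).
At x = 5/3: the terms are on the order of 1/n², so the series converges absolutely by comparison with the p-series (p = 2 > 1).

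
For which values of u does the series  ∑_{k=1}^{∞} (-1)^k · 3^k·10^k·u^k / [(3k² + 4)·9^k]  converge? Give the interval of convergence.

[-3/10, 3/10]

Ratio test: |a_{k+1}/a_k| = [(3k² + 4)/(3(k+1)² + 4)] · 3·10/9 → 10/3 as k → ∞.
The series converges when 10/3 · |u| < 1, giving R = 3/10.
Check u = 3/10: the terms are on the order of 1/k², so the series converges absolutely by comparison with the p-series (p = 2 > 1).
Check u = -3/10: absolute convergence follows by limit comparison with Σ 1/k².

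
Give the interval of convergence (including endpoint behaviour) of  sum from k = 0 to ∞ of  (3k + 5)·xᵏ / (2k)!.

The ratio of consecutive coefficients is (3(k+1) + 5)/(3k + 5) · 1/[(2k+1)·(2k+2)] → 0.
The limit is 0, so the series converges for all x; R = ∞.

(−∞, ∞)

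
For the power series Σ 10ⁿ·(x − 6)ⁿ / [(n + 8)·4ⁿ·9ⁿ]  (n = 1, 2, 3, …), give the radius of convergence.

Ratio test: |a_{n+1}/a_n| = [(n + 8)/((n+1) + 8)] · 10/(4·9) → 5/18 as n → ∞.
Hence the series converges for |x − 6| < 1/(5/18) = 18/5, so the radius of convergence is 18/5.

R = 18/5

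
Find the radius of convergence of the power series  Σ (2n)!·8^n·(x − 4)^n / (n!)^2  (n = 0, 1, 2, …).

R = 1/32

The ratio of consecutive coefficients is (2n+1)·(2n+2)/(n+1)² · 8 → 32.
The series converges when 32 · |x − 4| < 1, giving R = 1/32.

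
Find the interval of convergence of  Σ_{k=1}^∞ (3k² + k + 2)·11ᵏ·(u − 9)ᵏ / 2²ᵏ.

By the ratio test, |a_{k+1}/a_k| = [(3(k+1)² + (k+1) + 2)/(3k² + k + 2)] · 11/4 → 11/4.
Hence the series converges for |u − 9| < 1/(11/4) = 4/11, so the radius of convergence is 4/11.
When u = 103/11, the terms have absolute value of order k², which does not tend to 0, so the series diverges by the divergence test.
Check u = 95/11: the k-th term does not approach 0; divergence by the term test.

(95/11, 103/11)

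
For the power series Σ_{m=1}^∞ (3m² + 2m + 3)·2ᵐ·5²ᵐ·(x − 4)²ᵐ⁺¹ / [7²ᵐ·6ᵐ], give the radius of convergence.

By the ratio test, |a_{m+1}/a_m| = [(3(m+1)² + 2(m+1) + 3)/(3m² + 2m + 3)] · 2·25/(49·6) → 25/147.
Successive powers of (x − 4) differ by 2, so the series converges when |x − 4|² · 25/147 < 1, i.e. |x − 4| < √(147/25). So R = 7√3/5.

R = 7√3/5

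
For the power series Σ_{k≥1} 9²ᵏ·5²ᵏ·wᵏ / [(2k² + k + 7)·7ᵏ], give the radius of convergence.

By the ratio test, |a_{k+1}/a_k| = [(2k² + k + 7)/(2(k+1)² + (k+1) + 7)] · 81·25/7 → 2025/7.
Hence the series converges for |w| < 1/(2025/7) = 7/2025, so the radius of convergence is 7/2025.

R = 7/2025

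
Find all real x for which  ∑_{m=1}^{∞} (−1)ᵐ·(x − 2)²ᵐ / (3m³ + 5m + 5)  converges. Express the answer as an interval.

Ratio test: |a_{m+1}/a_m| = (3m³ + 5m + 5)/(3(m+1)³ + 5(m+1) + 5) → 1 as m → ∞.
Since the exponent of (x − 2) increases by 2 each term, convergence requires |x − 2|² < 1, hence R = 1.
At x = 3: the terms are on the order of 1/m³, so the series converges absolutely by comparison with the p-series (p = 3 > 1).
Check x = 1: the series is dominated by a constant times Σ 1/m³, which converges (p = 3 > 1).

[1, 3]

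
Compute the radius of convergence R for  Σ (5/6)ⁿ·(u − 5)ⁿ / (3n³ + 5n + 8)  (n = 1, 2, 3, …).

R = 6/5

Apply the ratio test: |a_{n+1}| / |a_n| = [(3n³ + 5n + 8)/(3(n+1)³ + 5(n+1) + 8)] · 5/6, which tends to 5/6 as n → ∞.
The series converges when 5/6 · |u − 5| < 1, giving R = 6/5.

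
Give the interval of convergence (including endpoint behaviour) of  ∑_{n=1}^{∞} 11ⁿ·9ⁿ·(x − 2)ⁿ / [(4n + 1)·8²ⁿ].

Ratio test: |a_{n+1}/a_n| = [(4n + 1)/(4(n+1) + 1)] · 11·9/64 → 99/64 as n → ∞.
Thus R = 1/(99/64) = 64/99.
Check x = 262/99: the terms are asymptotic to a nonzero constant times 1/n, so the series diverges by limit comparison with Σ 1/n.
When x = 134/99, convergence follows from the alternating series test (terms decrease monotonically to 0).

[134/99, 262/99)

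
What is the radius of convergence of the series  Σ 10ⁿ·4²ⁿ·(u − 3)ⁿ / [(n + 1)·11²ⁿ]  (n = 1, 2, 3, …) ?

R = 121/160

Ratio test: |a_{n+1}/a_n| = [(n + 1)/((n+1) + 1)] · 10·16/121 → 160/121 as n → ∞.
The series converges when 160/121 · |u − 3| < 1, giving R = 121/160.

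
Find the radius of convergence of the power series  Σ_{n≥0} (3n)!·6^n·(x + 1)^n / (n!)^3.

Apply the ratio test: |a_{n+1}| / |a_n| = (3n+1)·(3n+2)·(3n+3)/(n+1)³ · 6, which tends to 162 as n → ∞.
Convergence for |x + 1| · 162 < 1, i.e. |x + 1| < 1/162. So R = 1/162.

R = 1/162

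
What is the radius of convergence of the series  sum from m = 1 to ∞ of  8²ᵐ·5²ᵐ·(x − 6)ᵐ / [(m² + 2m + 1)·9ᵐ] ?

Ratio test: |a_{m+1}/a_m| = [(m² + 2m + 1)/((m+1)² + 2(m+1) + 1)] · 64·25/9 → 1600/9 as m → ∞.
Hence the series converges for |x − 6| < 1/(1600/9) = 9/1600, so the radius of convergence is 9/1600.

R = 9/1600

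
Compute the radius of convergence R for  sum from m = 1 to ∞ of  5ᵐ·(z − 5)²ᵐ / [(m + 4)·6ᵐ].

Apply the ratio test: |a_{m+1}| / |a_m| = [(m + 4)/((m+1) + 4)] · 5/6, which tends to 5/6 as m → ∞.
Successive powers of (z − 5) differ by 2, so the series converges when |z − 5|² · 5/6 < 1, i.e. |z − 5| < √(6/5). So R = √30/5.

R = √30/5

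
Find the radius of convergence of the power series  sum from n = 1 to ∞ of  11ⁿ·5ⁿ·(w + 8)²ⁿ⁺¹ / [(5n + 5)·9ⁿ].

The ratio of consecutive coefficients is [(5n + 5)/(5(n+1) + 5)] · 11·5/9 → 55/9.
Since the exponent of (w + 8) increases by 2 each term, convergence requires |w + 8|² < 9/55, hence R = 3√55/55.

R = 3√55/55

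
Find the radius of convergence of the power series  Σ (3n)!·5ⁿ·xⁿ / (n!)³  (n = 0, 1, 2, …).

R = 1/135

By the ratio test, |a_{n+1}/a_n| = (3n+1)·(3n+2)·(3n+3)/(n+1)³ · 5 → 135.
Hence the series converges for |x| < 1/(135) = 1/135, so the radius of convergence is 1/135.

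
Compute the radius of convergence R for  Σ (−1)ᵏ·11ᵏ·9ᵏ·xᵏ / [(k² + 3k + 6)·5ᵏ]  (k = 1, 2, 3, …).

By the ratio test, |a_{k+1}/a_k| = [(k² + 3k + 6)/((k+1)² + 3(k+1) + 6)] · 11·9/5 → 99/5.
Hence the series converges for |x| < 1/(99/5) = 5/99, so the radius of convergence is 5/99.

R = 5/99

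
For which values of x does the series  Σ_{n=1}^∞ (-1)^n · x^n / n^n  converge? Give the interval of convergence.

(−∞, ∞)

By the Cauchy root test, |a_n|^(1/n) = 1/n → 0.
Since the n-th root of |a_n| tends to 0, the series converges for all real x; R = ∞.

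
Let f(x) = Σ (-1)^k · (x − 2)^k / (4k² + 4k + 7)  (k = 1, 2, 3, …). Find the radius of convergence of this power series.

By the ratio test, |a_{k+1}/a_k| = (4k² + 4k + 7)/(4(k+1)² + 4(k+1) + 7) → 1.
Convergence for |x − 2| < 1, so R = 1.

R = 1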